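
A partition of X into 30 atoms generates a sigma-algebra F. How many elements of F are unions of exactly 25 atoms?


Each element of F is a union of some subset of the 30 atoms.
Elements that are unions of exactly 25 atoms correspond to 25-element subsets of the 30 atoms.
Count = C(30, 25) = 30! / (25! * 5!) = 142506.


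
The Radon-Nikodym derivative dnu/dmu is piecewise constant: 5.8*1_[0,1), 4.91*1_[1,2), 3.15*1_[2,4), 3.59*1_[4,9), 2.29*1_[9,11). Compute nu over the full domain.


Integrate each piece of the Radon-Nikodym derivative:
Step 1: integral_0^1 5.8 dx = 5.8*(1-0) = 5.8*1 = 5.8
Step 2: integral_1^2 4.91 dx = 4.91*(2-1) = 4.91*1 = 4.91
Step 3: integral_2^4 3.15 dx = 3.15*(4-2) = 3.15*2 = 6.3
Step 4: integral_4^9 3.59 dx = 3.59*(9-4) = 3.59*5 = 17.95
Step 5: integral_9^11 2.29 dx = 2.29*(11-9) = 2.29*2 = 4.58
Total: 5.8 + 4.91 + 6.3 + 17.95 + 4.58 = 39.54


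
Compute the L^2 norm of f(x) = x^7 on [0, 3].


Step 1: ||f||_2 = (integral_0^3 |x^7|^2 dx)^(1/2)
     = (integral_0^3 x^14 dx)^(1/2)
Step 2: integral_0^3 x^14 dx = [x^15/(15)] from 0 to 3 = 3^15/15
     = 14348907/15 = 956593.8
Step 3: ||f||_2 = (956593.8)^(1/2) = 978.056133


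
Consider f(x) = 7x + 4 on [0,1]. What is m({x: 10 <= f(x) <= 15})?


f^(-1)([10, 15]) = {x : 10 <= 7x + 4 <= 15}
Solving: (10 - 4)/7 <= x <= (15 - 4)/7
= [0.857143, 1.571429]
Intersecting with [0,1]: [0.857143, 1]
Measure = 1 - 0.857143 = 0.142857


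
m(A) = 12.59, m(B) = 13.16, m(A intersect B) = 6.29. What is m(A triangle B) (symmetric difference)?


m(A Delta B) = m(A) + m(B) - 2*m(A n B)
= 12.59 + 13.16 - 2*6.29
= 12.59 + 13.16 - 12.58
= 13.17


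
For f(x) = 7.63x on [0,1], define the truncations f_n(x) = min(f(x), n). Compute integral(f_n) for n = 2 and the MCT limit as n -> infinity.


f(x) = 7.63x on [0,1]; f_n(x) = min(7.63x, n). At n = 2:
Step 1: f(x) reaches 2 at x = 2/7.63 = 0.262123
Step 2: integral(f_2) = integral(7.63x, 0, 0.262123) + integral(2, 0.262123, 1)
       = 7.63*0.262123^2/2 + 2*(1 - 0.262123)
       = 0.262123 + 1.475754
       = 1.737877
Step 3: As n -> infinity, f_n increases to f, so by MCT integral(f_n) -> integral(f) = 7.63/2 = 3.815.
Convergence: integral(f_2) = 1.737877 -> 3.815 as n -> infinity


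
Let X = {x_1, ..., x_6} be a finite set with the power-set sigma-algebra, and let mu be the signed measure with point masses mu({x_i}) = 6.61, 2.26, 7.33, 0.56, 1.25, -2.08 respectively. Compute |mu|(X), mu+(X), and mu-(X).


Step 1: Every measurable set is a union of atoms (the cells / points), so a Hahn decomposition is
  obtained by grouping atoms by sign: P = union of atoms with mu > 0, N = union of the remaining atoms.
  Atoms in P (indices): 1, 2, 3, 4, 5;  atoms in N (indices): 6
  Positive values: 6.61, 2.26, 7.33, 0.56, 1.25
  Negative values: -2.08
Step 2: mu+(X) = mu(P) = sum of positive atom values = 18.01
Step 3: mu-(X) = -mu(N) = sum of |negative atom values| = 2.08
Step 4: |mu|(X) = mu+(X) + mu-(X) = 18.01 + 2.08 = 20.09


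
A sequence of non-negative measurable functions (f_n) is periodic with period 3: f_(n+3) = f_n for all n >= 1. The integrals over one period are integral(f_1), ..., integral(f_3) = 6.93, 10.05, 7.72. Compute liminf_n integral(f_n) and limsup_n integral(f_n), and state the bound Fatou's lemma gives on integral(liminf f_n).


The sequence (integral(f_n)) is periodic with period 3, repeating the values 6.93, 10.05, 7.72 indefinitely.
Step 1: For a periodic sequence, every tail (a_m, a_(m+1), ...) contains all 3 period values infinitely often.
Step 2: Hence inf of every tail = min of the period values = min(6.93, 10.05, 7.72) = 6.93.
        liminf_n integral(f_n) = sup over m of (inf of tail from m) = 6.93.
Step 3: Similarly sup of every tail = max of the period values = 10.05.
        limsup_n integral(f_n) = 10.05.
Step 4: Fatou's lemma: integral(liminf_n f_n) <= liminf_n integral(f_n) = 6.93.
        So the integral of the pointwise liminf is at most 6.93.


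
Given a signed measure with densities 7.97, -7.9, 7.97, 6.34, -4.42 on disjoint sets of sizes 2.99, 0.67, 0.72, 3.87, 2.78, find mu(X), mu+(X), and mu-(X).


Step 1: Compute signed measure on each set:
  Set 1: 7.97 * 2.99 = 23.8303
  Set 2: -7.9 * 0.67 = -5.293
  Set 3: 7.97 * 0.72 = 5.7384
  Set 4: 6.34 * 3.87 = 24.5358
  Set 5: -4.42 * 2.78 = -12.2876
Step 2: Total signed measure = (23.8303) + (-5.293) + (5.7384) + (24.5358) + (-12.2876)
     = 36.5239
Step 3: Positive part mu+(X) = sum of positive contributions = 54.1045
Step 4: Negative part mu-(X) = |sum of negative contributions| = 17.5806


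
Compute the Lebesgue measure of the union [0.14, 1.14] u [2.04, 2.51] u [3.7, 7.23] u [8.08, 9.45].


For pairwise disjoint intervals, m(union) = sum of lengths.
= (1.14 - 0.14) + (2.51 - 2.04) + (7.23 - 3.7) + (9.45 - 8.08)
= 1 + 0.47 + 3.53 + 1.37
= 6.37


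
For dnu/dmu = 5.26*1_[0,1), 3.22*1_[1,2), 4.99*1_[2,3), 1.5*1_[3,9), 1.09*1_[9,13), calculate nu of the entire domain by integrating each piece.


Integrate each piece of the Radon-Nikodym derivative:
Step 1: integral_0^1 5.26 dx = 5.26*(1-0) = 5.26*1 = 5.26
Step 2: integral_1^2 3.22 dx = 3.22*(2-1) = 3.22*1 = 3.22
Step 3: integral_2^3 4.99 dx = 4.99*(3-2) = 4.99*1 = 4.99
Step 4: integral_3^9 1.5 dx = 1.5*(9-3) = 1.5*6 = 9
Step 5: integral_9^13 1.09 dx = 1.09*(13-9) = 1.09*4 = 4.36
Total: 5.26 + 3.22 + 4.99 + 9 + 4.36 = 26.83


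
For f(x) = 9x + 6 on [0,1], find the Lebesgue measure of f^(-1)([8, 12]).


f^(-1)([8, 12]) = {x : 8 <= 9x + 6 <= 12}
Solving: (8 - 6)/9 <= x <= (12 - 6)/9
= [0.222222, 0.666667]
Intersecting with [0,1]: [0.222222, 0.666667]
Measure = 0.666667 - 0.222222 = 0.444444


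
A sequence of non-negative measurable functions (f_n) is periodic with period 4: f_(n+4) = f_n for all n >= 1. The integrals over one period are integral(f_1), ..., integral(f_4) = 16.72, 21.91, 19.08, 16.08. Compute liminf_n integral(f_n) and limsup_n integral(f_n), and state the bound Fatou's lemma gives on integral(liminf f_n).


The sequence (integral(f_n)) is periodic with period 4, repeating the values 16.72, 21.91, 19.08, 16.08 indefinitely.
Step 1: For a periodic sequence, every tail (a_m, a_(m+1), ...) contains all 4 period values infinitely often.
Step 2: Hence inf of every tail = min of the period values = min(16.72, 21.91, 19.08, 16.08) = 16.08.
        liminf_n integral(f_n) = sup over m of (inf of tail from m) = 16.08.
Step 3: Similarly sup of every tail = max of the period values = 21.91.
        limsup_n integral(f_n) = 21.91.
Step 4: Fatou's lemma: integral(liminf_n f_n) <= liminf_n integral(f_n) = 16.08.
        So the integral of the pointwise liminf is at most 16.08.


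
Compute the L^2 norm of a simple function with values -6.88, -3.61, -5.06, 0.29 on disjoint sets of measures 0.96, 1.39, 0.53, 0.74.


Step 1: Compute |f_i|^2 for each value:
  |-6.88|^2 = 47.3344
  |-3.61|^2 = 13.0321
  |-5.06|^2 = 25.6036
  |0.29|^2 = 0.0841
Step 2: Multiply by measures and sum:
  47.3344 * 0.96 = 45.441024
  13.0321 * 1.39 = 18.114619
  25.6036 * 0.53 = 13.569908
  0.0841 * 0.74 = 0.062234
Sum = 45.441024 + 18.114619 + 13.569908 + 0.062234 = 77.187785
Step 3: Take the p-th root:
||f||_2 = (77.187785)^(1/2) = 8.785658


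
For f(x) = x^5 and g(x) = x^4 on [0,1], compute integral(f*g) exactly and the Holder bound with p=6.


Step 1: Exact integral of f*g = integral(x^9, 0, 1) = 1/10
     = 0.1
Step 2: Holder bound with p=6, q=1.2:
  ||f||_p = (integral x^30 dx)^(1/6) = (1/31)^(1/6) = 0.564209
  ||g||_q = (integral x^4.8 dx)^(1/1.2) = (1/5.8)^(1/1.2) = 0.231105
Step 3: Holder bound = ||f||_p * ||g||_q = 0.564209 * 0.231105 = 0.130392
Verification: 0.1 <= 0.130392 (Holder holds)


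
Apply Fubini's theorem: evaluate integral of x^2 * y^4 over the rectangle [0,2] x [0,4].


By Fubini's theorem, the double integral factors as a product of single integrals:
Step 1: integral_0^2 x^2 dx = [x^3/3] from 0 to 2
     = 2^3/3 = 2.666667
Step 2: integral_0^4 y^4 dy = [y^5/5] from 0 to 4
     = 4^5/5 = 204.8
Step 3: Double integral = 2.666667 * 204.8 = 546.133333


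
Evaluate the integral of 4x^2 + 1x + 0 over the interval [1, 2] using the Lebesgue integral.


The Lebesgue integral of a Riemann-integrable function agrees with the Riemann integral.
Antiderivative F(x) = (4/3)x^3 + (1/2)x^2 + 0x
F(2) = (4/3)*2^3 + (1/2)*2^2 + 0*2
     = (4/3)*8 + (1/2)*4 + 0*2
     = 10.666667 + 2 + 0
     = 12.666667
F(1) = 1.833333
Integral = F(2) - F(1) = 12.666667 - 1.833333 = 10.833333


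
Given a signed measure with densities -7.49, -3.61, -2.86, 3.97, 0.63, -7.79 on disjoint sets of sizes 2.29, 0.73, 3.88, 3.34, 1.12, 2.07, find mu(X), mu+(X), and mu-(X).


Step 1: Compute signed measure on each set:
  Set 1: -7.49 * 2.29 = -17.1521
  Set 2: -3.61 * 0.73 = -2.6353
  Set 3: -2.86 * 3.88 = -11.0968
  Set 4: 3.97 * 3.34 = 13.2598
  Set 5: 0.63 * 1.12 = 0.7056
  Set 6: -7.79 * 2.07 = -16.1253
Step 2: Total signed measure = (-17.1521) + (-2.6353) + (-11.0968) + (13.2598) + (0.7056) + (-16.1253)
     = -33.0441
Step 3: Positive part mu+(X) = sum of positive contributions = 13.9654
Step 4: Negative part mu-(X) = |sum of negative contributions| = 47.0095


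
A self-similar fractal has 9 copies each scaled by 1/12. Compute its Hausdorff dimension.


For a self-similar set with N copies scaled by 1/r:
dim_H = log(N)/log(r) = log(9)/log(12)
= 2.197225/2.484907
= 0.884228


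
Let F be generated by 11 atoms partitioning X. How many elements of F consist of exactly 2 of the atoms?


Each element of F is a union of some subset of the 11 atoms.
Elements that are unions of exactly 2 atoms correspond to 2-element subsets of the 11 atoms.
Count = C(11, 2) = 11! / (2! * 9!) = 55.


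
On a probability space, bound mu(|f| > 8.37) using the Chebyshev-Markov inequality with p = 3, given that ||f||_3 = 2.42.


Chebyshev/Markov inequality: mu(|f| > eps) <= (||f||_p / eps)^p
Step 1: ||f||_3 / eps = 2.42 / 8.37 = 0.289128
Step 2: Raise to power p = 3:
  (0.289128)^3 = 0.02417
Step 3: Therefore mu(|f| > 8.37) <= 0.02417


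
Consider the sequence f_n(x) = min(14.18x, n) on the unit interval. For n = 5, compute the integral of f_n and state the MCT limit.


f(x) = 14.18x on [0,1]; f_n(x) = min(14.18x, n). At n = 5:
Step 1: f(x) reaches 5 at x = 5/14.18 = 0.352609
Step 2: integral(f_5) = integral(14.18x, 0, 0.352609) + integral(5, 0.352609, 1)
       = 14.18*0.352609^2/2 + 5*(1 - 0.352609)
       = 0.881523 + 3.236953
       = 4.118477
Step 3: As n -> infinity, f_n increases to f, so by MCT integral(f_n) -> integral(f) = 14.18/2 = 7.09.
Convergence: integral(f_5) = 4.118477 -> 7.09 as n -> infinity


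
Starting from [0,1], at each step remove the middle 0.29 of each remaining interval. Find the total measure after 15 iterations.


Step 1: At each step, fraction remaining = 1 - 0.29 = 0.71
Step 2: After 15 steps, measure = (0.71)^15
Result = 0.005873


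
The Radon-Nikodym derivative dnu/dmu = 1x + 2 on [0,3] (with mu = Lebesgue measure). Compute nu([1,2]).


nu(A) = integral_A (dnu/dmu) dmu = integral_1^2 (1x + 2) dx
Step 1: Antiderivative F(x) = (1/2)x^2 + 2x
Step 2: F(2) = (1/2)*2^2 + 2*2 = 2 + 4 = 6
Step 3: F(1) = (1/2)*1^2 + 2*1 = 0.5 + 2 = 2.5
Step 4: nu([1,2]) = F(2) - F(1) = 6 - 2.5 = 3.5


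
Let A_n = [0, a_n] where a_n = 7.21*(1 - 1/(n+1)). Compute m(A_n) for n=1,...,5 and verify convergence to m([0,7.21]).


By continuity of measure from below: if A_n increases to A, then m(A_n) -> m(A).
Here A = [0, 7.21], so m(A) = 7.21
Step 1: a_1 = 7.21*(1 - 1/2) = 3.605, m(A_1) = 3.605
Step 2: a_2 = 7.21*(1 - 1/3) = 4.8067, m(A_2) = 4.8067
Step 3: a_3 = 7.21*(1 - 1/4) = 5.4075, m(A_3) = 5.4075
Step 4: a_4 = 7.21*(1 - 1/5) = 5.768, m(A_4) = 5.768
Step 5: a_5 = 7.21*(1 - 1/6) = 6.0083, m(A_5) = 6.0083
Limit: m(A_n) -> m([0,7.21]) = 7.21


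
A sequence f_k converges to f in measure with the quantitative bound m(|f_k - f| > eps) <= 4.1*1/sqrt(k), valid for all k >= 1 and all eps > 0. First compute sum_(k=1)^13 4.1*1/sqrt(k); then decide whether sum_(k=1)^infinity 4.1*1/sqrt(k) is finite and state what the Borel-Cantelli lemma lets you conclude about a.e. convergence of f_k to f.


Step 1: List the terms 4.1*1/sqrt(k) for k = 1 to 13:
  k=1: 4.1
  k=2: 2.899138
  k=3: 2.367136
  k=4: 2.05
  k=5: 1.833576
  k=6: 1.673818
  k=7: 1.549654
  k=8: 1.449569
  k=9: 1.366667
  k=10: 1.296534
  k=11: 1.236197
  k=12: 1.183568
  k=13: 1.137135
Step 2: Partial sum = 4.1 + 2.899138 + 2.367136 + 2.05 + 1.833576 + 1.673818 + 1.549654 + 1.449569 + 1.366667 + 1.296534 + 1.236197 + 1.183568 + 1.137135
     = 24.142991
Step 3: The full series sum_(k>=1) 4.1*1/sqrt(k) diverges (p-series with p = 1/2 <= 1; a nonzero constant multiple of a divergent series diverges).
Step 4: The (first) Borel-Cantelli lemma requires a summable sequence of measures, so it does not apply here;
        from this bound alone no conclusion about a.e. convergence can be drawn (convergence in measure still
        gives an a.e.-convergent subsequence, but not a.e. convergence of the whole sequence).
Conclusion: series diverges; Borel-Cantelli is inconclusive about a.e. convergence of f_k.


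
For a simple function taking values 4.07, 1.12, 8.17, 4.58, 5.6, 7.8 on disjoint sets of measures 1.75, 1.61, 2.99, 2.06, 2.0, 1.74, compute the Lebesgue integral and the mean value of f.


Step 1: Integral = sum(value_i * measure_i)
= 4.07*1.75 + 1.12*1.61 + 8.17*2.99 + 4.58*2.06 + 5.6*2.0 + 7.8*1.74
= 7.1225 + 1.8032 + 24.4283 + 9.4348 + 11.2 + 13.572
= 67.5608
Step 2: Total measure of domain = 1.75 + 1.61 + 2.99 + 2.06 + 2.0 + 1.74 = 12.15
Step 3: Average value = 67.5608 / 12.15 = 5.56056


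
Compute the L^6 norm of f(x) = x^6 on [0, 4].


Step 1: ||f||_6 = (integral_0^4 |x^6|^6 dx)^(1/6)
     = (integral_0^4 x^36 dx)^(1/6)
Step 2: integral_0^4 x^36 dx = [x^37/(37)] from 0 to 4 = 4^37/37
     = 18889465931478580854784/37 = 5.105261e+20
Step 3: ||f||_6 = (5.105261e+20)^(1/6) = 2827.068463


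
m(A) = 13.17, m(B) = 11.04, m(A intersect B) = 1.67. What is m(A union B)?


By inclusion-exclusion: m(A u B) = m(A) + m(B) - m(A n B)
= 13.17 + 11.04 - 1.67
= 22.54


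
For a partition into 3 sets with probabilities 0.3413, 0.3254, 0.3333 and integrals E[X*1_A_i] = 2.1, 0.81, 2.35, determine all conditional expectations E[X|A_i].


For each cell A_i: E[X|A_i] = E[X*1_A_i] / P(A_i)
Step 1: E[X|A_1] = 2.1 / 0.3413 = 6.152945
Step 2: E[X|A_2] = 0.81 / 0.3254 = 2.489244
Step 3: E[X|A_3] = 2.35 / 0.3333 = 7.050705
Verification: E[X] = sum E[X*1_A_i] = 2.1 + 0.81 + 2.35 = 5.26


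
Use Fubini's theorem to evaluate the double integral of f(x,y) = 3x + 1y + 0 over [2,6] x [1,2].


By Fubini, integrate in x first, then y.
Step 1: Fix y, integrate over x in [2,6]:
  integral(3x + 1y + 0, x=2..6)
  = 3*(6^2 - 2^2)/2 + (1y + 0)*(6 - 2)
  = 48 + (1y + 0)*4
  = 48 + 4y + 0
  = 48 + 4y
Step 2: Integrate over y in [1,2]:
  integral(48 + 4y, y=1..2)
  = 48*1 + 4*(2^2 - 1^2)/2
  = 48 + 6
  = 54


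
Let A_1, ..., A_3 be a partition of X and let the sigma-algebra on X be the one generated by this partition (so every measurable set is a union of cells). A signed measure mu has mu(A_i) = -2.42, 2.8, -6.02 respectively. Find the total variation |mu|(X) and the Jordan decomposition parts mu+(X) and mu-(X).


Step 1: Every measurable set is a union of atoms (the cells / points), so a Hahn decomposition is
  obtained by grouping atoms by sign: P = union of atoms with mu > 0, N = union of the remaining atoms.
  Atoms in P (indices): 2;  atoms in N (indices): 1, 3
  Positive values: 2.8
  Negative values: -2.42, -6.02
Step 2: mu+(X) = mu(P) = sum of positive atom values = 2.8
Step 3: mu-(X) = -mu(N) = sum of |negative atom values| = 8.44
Step 4: |mu|(X) = mu+(X) + mu-(X) = 2.8 + 8.44 = 11.24


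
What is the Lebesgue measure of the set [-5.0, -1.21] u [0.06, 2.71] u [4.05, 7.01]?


For pairwise disjoint intervals, m(union) = sum of lengths.
= (-1.21 - -5.0) + (2.71 - 0.06) + (7.01 - 4.05)
= 3.79 + 2.65 + 2.96
= 9.4


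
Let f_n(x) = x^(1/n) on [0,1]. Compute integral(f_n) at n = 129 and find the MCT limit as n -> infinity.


At n = 129: f_129(x) = x^(1/129).
Step 1: integral(x^(1/129), 0, 1) = [x^(1/129+1) / (1/129+1)] from 0 to 1
     = 1 / (1/129 + 1) = 1 / ((129+1)/129) = 129/(129+1)
     = 129/130 = 0.992308
Step 2: As n -> infinity, f_n(x) = x^(1/n) -> 1 for x in (0,1], and f_n is increasing in n.
By MCT, lim_n integral(f_n) = integral(lim_n f_n) = integral(1, 0, 1) = 1.
Step 3: Verify convergence: 129/130 = 0.992308 -> 1


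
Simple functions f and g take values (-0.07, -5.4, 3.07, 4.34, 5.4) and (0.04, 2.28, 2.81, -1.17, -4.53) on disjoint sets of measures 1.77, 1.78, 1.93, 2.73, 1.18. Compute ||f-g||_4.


Step 1: Compute differences f_i - g_i:
  -0.07 - 0.04 = -0.11
  -5.4 - 2.28 = -7.68
  3.07 - 2.81 = 0.26
  4.34 - -1.17 = 5.51
  5.4 - -4.53 = 9.93
Step 2: Compute |diff|^4 * measure for each set:
  |-0.11|^4 * 1.77 = 1.464100e-04 * 1.77 = 2.591457e-04
  |-7.68|^4 * 1.78 = 3478.92351 * 1.78 = 6192.483847
  |0.26|^4 * 1.93 = 0.00457 * 1.93 = 0.00882
  |5.51|^4 * 2.73 = 921.735672 * 2.73 = 2516.338385
  |9.93|^4 * 1.18 = 9722.926304 * 1.18 = 11473.053039
Step 3: Sum = 20181.884349
Step 4: ||f-g||_4 = (20181.884349)^(1/4) = 11.919017


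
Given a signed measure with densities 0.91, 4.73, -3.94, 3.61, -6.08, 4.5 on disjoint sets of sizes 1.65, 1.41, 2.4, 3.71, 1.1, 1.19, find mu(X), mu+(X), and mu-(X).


Step 1: Compute signed measure on each set:
  Set 1: 0.91 * 1.65 = 1.5015
  Set 2: 4.73 * 1.41 = 6.6693
  Set 3: -3.94 * 2.4 = -9.456
  Set 4: 3.61 * 3.71 = 13.3931
  Set 5: -6.08 * 1.1 = -6.688
  Set 6: 4.5 * 1.19 = 5.355
Step 2: Total signed measure = (1.5015) + (6.6693) + (-9.456) + (13.3931) + (-6.688) + (5.355)
     = 10.7749
Step 3: Positive part mu+(X) = sum of positive contributions = 26.9189
Step 4: Negative part mu-(X) = |sum of negative contributions| = 16.144


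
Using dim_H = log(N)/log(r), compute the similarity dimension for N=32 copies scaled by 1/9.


For a self-similar set with N copies scaled by 1/r:
dim_H = log(N)/log(r) = log(32)/log(9)
= 3.465736/2.197225
= 1.577324


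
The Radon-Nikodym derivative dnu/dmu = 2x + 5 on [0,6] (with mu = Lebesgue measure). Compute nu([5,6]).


nu(A) = integral_A (dnu/dmu) dmu = integral_5^6 (2x + 5) dx
Step 1: Antiderivative F(x) = (2/2)x^2 + 5x
Step 2: F(6) = (2/2)*6^2 + 5*6 = 36 + 30 = 66
Step 3: F(5) = (2/2)*5^2 + 5*5 = 25 + 25 = 50
Step 4: nu([5,6]) = F(6) - F(5) = 66 - 50 = 16


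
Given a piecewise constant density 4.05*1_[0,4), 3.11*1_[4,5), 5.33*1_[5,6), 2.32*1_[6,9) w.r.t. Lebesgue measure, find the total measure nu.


Integrate each piece of the Radon-Nikodym derivative:
Step 1: integral_0^4 4.05 dx = 4.05*(4-0) = 4.05*4 = 16.2
Step 2: integral_4^5 3.11 dx = 3.11*(5-4) = 3.11*1 = 3.11
Step 3: integral_5^6 5.33 dx = 5.33*(6-5) = 5.33*1 = 5.33
Step 4: integral_6^9 2.32 dx = 2.32*(9-6) = 2.32*3 = 6.96
Total: 16.2 + 3.11 + 5.33 + 6.96 = 31.6


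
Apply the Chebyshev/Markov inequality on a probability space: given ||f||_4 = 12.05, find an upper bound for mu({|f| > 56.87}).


Chebyshev/Markov inequality: mu(|f| > eps) <= (||f||_p / eps)^p
Step 1: ||f||_4 / eps = 12.05 / 56.87 = 0.211887
Step 2: Raise to power p = 4:
  (0.211887)^4 = 0.002016
Step 3: Therefore mu(|f| > 56.87) <= 0.002016


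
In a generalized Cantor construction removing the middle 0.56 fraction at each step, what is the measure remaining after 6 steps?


Step 1: At each step, fraction remaining = 1 - 0.56 = 0.44
Step 2: After 6 steps, measure = (0.44)^6
Step 3: Computing the power step by step:
  After step 1: 0.44
  After step 2: 0.1936
  After step 3: 0.085184
  After step 4: 0.037481
  After step 5: 0.016492
  ...
Result = 0.007256


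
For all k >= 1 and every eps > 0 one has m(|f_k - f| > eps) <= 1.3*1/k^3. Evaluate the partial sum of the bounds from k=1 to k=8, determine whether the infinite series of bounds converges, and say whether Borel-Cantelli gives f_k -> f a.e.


Step 1: List the terms 1.3*1/k^3 for k = 1 to 8:
  k=1: 1.3
  k=2: 0.1625
  k=3: 0.048148
  k=4: 0.020313
  k=5: 0.0104
  k=6: 0.006019
  k=7: 0.00379
  k=8: 0.002539
Step 2: Partial sum = 1.3 + 0.1625 + 0.048148 + 0.020313 + 0.0104 + 0.006019 + 0.00379 + 0.002539
     = 1.553708
Step 3: The full series sum_(k>=1) 1.3*1/k^3 converges (p-series with p = 3 > 1; a constant multiple of a convergent series converges).
Step 4: Fix eps > 0. Since sum_k m(|f_k - f| > eps) < infinity, the Borel-Cantelli lemma gives
        m(limsup_k {|f_k - f| > eps}) = 0, i.e. for a.e. x, |f_k(x) - f(x)| <= eps for all large k.
        Applying this with eps = 1/j for j = 1, 2, ... and intersecting the countably many full-measure sets,
        for a.e. x we get limsup_k |f_k(x) - f(x)| <= 1/j for every j, hence f_k -> f almost everywhere.
Conclusion: series converges; Borel-Cantelli yields f_k -> f a.e.


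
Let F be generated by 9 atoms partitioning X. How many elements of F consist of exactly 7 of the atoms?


Each element of F is a union of some subset of the 9 atoms.
Elements that are unions of exactly 7 atoms correspond to 7-element subsets of the 9 atoms.
Count = C(9, 7) = 9! / (7! * 2!) = 36.


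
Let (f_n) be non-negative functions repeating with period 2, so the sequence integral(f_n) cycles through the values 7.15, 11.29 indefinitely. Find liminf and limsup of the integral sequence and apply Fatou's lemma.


The sequence (integral(f_n)) is periodic with period 2, repeating the values 7.15, 11.29 indefinitely.
Step 1: For a periodic sequence, every tail (a_m, a_(m+1), ...) contains all 2 period values infinitely often.
Step 2: Hence inf of every tail = min of the period values = min(7.15, 11.29) = 7.15.
        liminf_n integral(f_n) = sup over m of (inf of tail from m) = 7.15.
Step 3: Similarly sup of every tail = max of the period values = 11.29.
        limsup_n integral(f_n) = 11.29.
Step 4: Fatou's lemma: integral(liminf_n f_n) <= liminf_n integral(f_n) = 7.15.
        So the integral of the pointwise liminf is at most 7.15.


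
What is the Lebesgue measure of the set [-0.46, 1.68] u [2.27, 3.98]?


For pairwise disjoint intervals, m(union) = sum of lengths.
= (1.68 - -0.46) + (3.98 - 2.27)
= 2.14 + 1.71
= 3.85


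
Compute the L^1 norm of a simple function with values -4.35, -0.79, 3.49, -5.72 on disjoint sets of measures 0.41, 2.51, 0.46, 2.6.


Step 1: Compute |f_i|^1 for each value:
  |-4.35|^1 = 4.35
  |-0.79|^1 = 0.79
  |3.49|^1 = 3.49
  |-5.72|^1 = 5.72
Step 2: Multiply by measures and sum:
  4.35 * 0.41 = 1.7835
  0.79 * 2.51 = 1.9829
  3.49 * 0.46 = 1.6054
  5.72 * 2.6 = 14.872
Sum = 1.7835 + 1.9829 + 1.6054 + 14.872 = 20.2438
Step 3: Take the p-th root:
||f||_1 = (20.2438)^(1/1) = 20.2438


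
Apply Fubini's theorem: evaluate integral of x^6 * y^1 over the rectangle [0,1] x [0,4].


By Fubini's theorem, the double integral factors as a product of single integrals:
Step 1: integral_0^1 x^6 dx = [x^7/7] from 0 to 1
     = 1^7/7 = 0.142857
Step 2: integral_0^4 y^1 dy = [y^2/2] from 0 to 4
     = 4^2/2 = 8
Step 3: Double integral = 0.142857 * 8 = 1.142857


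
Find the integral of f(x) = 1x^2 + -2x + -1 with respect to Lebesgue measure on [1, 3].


The Lebesgue integral of a Riemann-integrable function agrees with the Riemann integral.
Antiderivative F(x) = (1/3)x^3 + (-2/2)x^2 + -1x
F(3) = (1/3)*3^3 + (-2/2)*3^2 + -1*3
     = (1/3)*27 + (-2/2)*9 + -1*3
     = 9 + -9 + -3
     = -3
F(1) = -1.666667
Integral = F(3) - F(1) = -3 - -1.666667 = -1.333333


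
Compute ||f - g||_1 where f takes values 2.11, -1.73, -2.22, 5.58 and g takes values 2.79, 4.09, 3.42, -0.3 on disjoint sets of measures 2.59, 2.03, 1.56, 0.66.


Step 1: Compute differences f_i - g_i:
  2.11 - 2.79 = -0.68
  -1.73 - 4.09 = -5.82
  -2.22 - 3.42 = -5.64
  5.58 - -0.3 = 5.88
Step 2: Compute |diff|^1 * measure for each set:
  |-0.68|^1 * 2.59 = 0.68 * 2.59 = 1.7612
  |-5.82|^1 * 2.03 = 5.82 * 2.03 = 11.8146
  |-5.64|^1 * 1.56 = 5.64 * 1.56 = 8.7984
  |5.88|^1 * 0.66 = 5.88 * 0.66 = 3.8808
Step 3: Sum = 26.255
Step 4: ||f-g||_1 = (26.255)^(1/1) = 26.255


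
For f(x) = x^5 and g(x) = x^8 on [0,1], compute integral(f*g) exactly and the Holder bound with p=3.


Step 1: Exact integral of f*g = integral(x^13, 0, 1) = 1/14
     = 0.071429
Step 2: Holder bound with p=3, q=1.5:
  ||f||_p = (integral x^15 dx)^(1/3) = (1/16)^(1/3) = 0.39685
  ||g||_q = (integral x^12 dx)^(1/1.5) = (1/13)^(1/1.5) = 0.180872
Step 3: Holder bound = ||f||_p * ||g||_q = 0.39685 * 0.180872 = 0.071779
Verification: 0.071429 <= 0.071779 (Holder holds)


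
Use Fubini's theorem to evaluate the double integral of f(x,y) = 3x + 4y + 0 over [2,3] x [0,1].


By Fubini, integrate in x first, then y.
Step 1: Fix y, integrate over x in [2,3]:
  integral(3x + 4y + 0, x=2..3)
  = 3*(3^2 - 2^2)/2 + (4y + 0)*(3 - 2)
  = 7.5 + (4y + 0)*1
  = 7.5 + 4y + 0
  = 7.5 + 4y
Step 2: Integrate over y in [0,1]:
  integral(7.5 + 4y, y=0..1)
  = 7.5*1 + 4*(1^2 - 0^2)/2
  = 7.5 + 2
  = 9.5


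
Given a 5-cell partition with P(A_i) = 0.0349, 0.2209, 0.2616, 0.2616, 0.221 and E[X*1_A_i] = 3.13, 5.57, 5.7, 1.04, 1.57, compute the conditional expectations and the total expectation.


For each cell A_i: E[X|A_i] = E[X*1_A_i] / P(A_i)
Step 1: E[X|A_1] = 3.13 / 0.0349 = 89.684814
Step 2: E[X|A_2] = 5.57 / 0.2209 = 25.215029
Step 3: E[X|A_3] = 5.7 / 0.2616 = 21.788991
Step 4: E[X|A_4] = 1.04 / 0.2616 = 3.975535
Step 5: E[X|A_5] = 1.57 / 0.221 = 7.104072
Verification: E[X] = sum E[X*1_A_i] = 3.13 + 5.57 + 5.7 + 1.04 + 1.57 = 17.01


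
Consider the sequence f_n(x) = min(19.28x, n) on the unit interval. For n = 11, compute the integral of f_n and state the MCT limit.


f(x) = 19.28x on [0,1]; f_n(x) = min(19.28x, n). At n = 11:
Step 1: f(x) reaches 11 at x = 11/19.28 = 0.570539
Step 2: integral(f_11) = integral(19.28x, 0, 0.570539) + integral(11, 0.570539, 1)
       = 19.28*0.570539^2/2 + 11*(1 - 0.570539)
       = 3.137967 + 4.724066
       = 7.862033
Step 3: As n -> infinity, f_n increases to f, so by MCT integral(f_n) -> integral(f) = 19.28/2 = 9.64.
Convergence: integral(f_11) = 7.862033 -> 9.64 as n -> infinity


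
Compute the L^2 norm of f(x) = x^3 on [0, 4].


Step 1: ||f||_2 = (integral_0^4 |x^3|^2 dx)^(1/2)
     = (integral_0^4 x^6 dx)^(1/2)
Step 2: integral_0^4 x^6 dx = [x^7/(7)] from 0 to 4 = 4^7/7
     = 16384/7 = 2340.571429
Step 3: ||f||_2 = (2340.571429)^(1/2) = 48.379453


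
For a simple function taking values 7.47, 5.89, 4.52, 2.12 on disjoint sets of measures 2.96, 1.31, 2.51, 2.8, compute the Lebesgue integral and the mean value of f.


Step 1: Integral = sum(value_i * measure_i)
= 7.47*2.96 + 5.89*1.31 + 4.52*2.51 + 2.12*2.8
= 22.1112 + 7.7159 + 11.3452 + 5.936
= 47.1083
Step 2: Total measure of domain = 2.96 + 1.31 + 2.51 + 2.8 = 9.58
Step 3: Average value = 47.1083 / 9.58 = 4.917359


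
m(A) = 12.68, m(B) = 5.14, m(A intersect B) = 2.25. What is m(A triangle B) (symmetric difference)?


m(A Delta B) = m(A) + m(B) - 2*m(A n B)
= 12.68 + 5.14 - 2*2.25
= 12.68 + 5.14 - 4.5
= 13.32


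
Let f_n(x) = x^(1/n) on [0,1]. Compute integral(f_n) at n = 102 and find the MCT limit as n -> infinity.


At n = 102: f_102(x) = x^(1/102).
Step 1: integral(x^(1/102), 0, 1) = [x^(1/102+1) / (1/102+1)] from 0 to 1
     = 1 / (1/102 + 1) = 1 / ((102+1)/102) = 102/(102+1)
     = 102/103 = 0.990291
Step 2: As n -> infinity, f_n(x) = x^(1/n) -> 1 for x in (0,1], and f_n is increasing in n.
By MCT, lim_n integral(f_n) = integral(lim_n f_n) = integral(1, 0, 1) = 1.
Step 3: Verify convergence: 102/103 = 0.990291 -> 1


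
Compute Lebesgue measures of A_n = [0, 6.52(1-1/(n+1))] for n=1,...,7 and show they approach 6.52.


By continuity of measure from below: if A_n increases to A, then m(A_n) -> m(A).
Here A = [0, 6.52], so m(A) = 6.52
Step 1: a_1 = 6.52*(1 - 1/2) = 3.26, m(A_1) = 3.26
Step 2: a_2 = 6.52*(1 - 1/3) = 4.3467, m(A_2) = 4.3467
Step 3: a_3 = 6.52*(1 - 1/4) = 4.89, m(A_3) = 4.89
Step 4: a_4 = 6.52*(1 - 1/5) = 5.216, m(A_4) = 5.216
Step 5: a_5 = 6.52*(1 - 1/6) = 5.4333, m(A_5) = 5.4333
Step 6: a_6 = 6.52*(1 - 1/7) = 5.5886, m(A_6) = 5.5886
Step 7: a_7 = 6.52*(1 - 1/8) = 5.705, m(A_7) = 5.705
Limit: m(A_n) -> m([0,6.52]) = 6.52


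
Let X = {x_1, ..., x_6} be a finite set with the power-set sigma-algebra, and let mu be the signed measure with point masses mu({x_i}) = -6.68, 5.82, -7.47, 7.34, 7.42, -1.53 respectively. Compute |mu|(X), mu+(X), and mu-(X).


Step 1: Every measurable set is a union of atoms (the cells / points), so a Hahn decomposition is
  obtained by grouping atoms by sign: P = union of atoms with mu > 0, N = union of the remaining atoms.
  Atoms in P (indices): 2, 4, 5;  atoms in N (indices): 1, 3, 6
  Positive values: 5.82, 7.34, 7.42
  Negative values: -6.68, -7.47, -1.53
Step 2: mu+(X) = mu(P) = sum of positive atom values = 20.58
Step 3: mu-(X) = -mu(N) = sum of |negative atom values| = 15.68
Step 4: |mu|(X) = mu+(X) + mu-(X) = 20.58 + 15.68 = 36.26


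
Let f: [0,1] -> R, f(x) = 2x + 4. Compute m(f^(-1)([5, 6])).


f^(-1)([5, 6]) = {x : 5 <= 2x + 4 <= 6}
Solving: (5 - 4)/2 <= x <= (6 - 4)/2
= [0.5, 1]
Intersecting with [0,1]: [0.5, 1]
Measure = 1 - 0.5 = 0.5


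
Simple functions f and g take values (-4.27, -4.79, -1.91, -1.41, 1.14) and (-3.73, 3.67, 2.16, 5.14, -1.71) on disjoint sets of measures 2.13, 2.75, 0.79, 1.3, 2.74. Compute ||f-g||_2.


Step 1: Compute differences f_i - g_i:
  -4.27 - -3.73 = -0.54
  -4.79 - 3.67 = -8.46
  -1.91 - 2.16 = -4.07
  -1.41 - 5.14 = -6.55
  1.14 - -1.71 = 2.85
Step 2: Compute |diff|^2 * measure for each set:
  |-0.54|^2 * 2.13 = 0.2916 * 2.13 = 0.621108
  |-8.46|^2 * 2.75 = 71.5716 * 2.75 = 196.8219
  |-4.07|^2 * 0.79 = 16.5649 * 0.79 = 13.086271
  |-6.55|^2 * 1.3 = 42.9025 * 1.3 = 55.77325
  |2.85|^2 * 2.74 = 8.1225 * 2.74 = 22.25565
Step 3: Sum = 288.558179
Step 4: ||f-g||_2 = (288.558179)^(1/2) = 16.987


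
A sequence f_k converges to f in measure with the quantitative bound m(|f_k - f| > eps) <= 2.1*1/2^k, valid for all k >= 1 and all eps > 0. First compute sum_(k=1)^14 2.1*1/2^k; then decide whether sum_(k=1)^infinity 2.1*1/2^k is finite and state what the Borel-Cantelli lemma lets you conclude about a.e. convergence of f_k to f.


Step 1: List the terms 2.1*1/2^k for k = 1 to 14:
  k=1: 1.05
  k=2: 0.525
  k=3: 0.2625
  k=4: 0.13125
  k=5: 0.065625
  k=6: 0.032813
  k=7: 0.016406
  k=8: 0.008203
  k=9: 0.004102
  k=10: 0.002051
  k=11: 0.001025
  k=12: 5.126953e-04
  k=13: 2.563477e-04
  k=14: 1.281738e-04
Step 2: Partial sum = 1.05 + 0.525 + 0.2625 + 0.13125 + 0.065625 + 0.032813 + 0.016406 + 0.008203 + 0.004102 + 0.002051 + 0.001025 + 5.126953e-04 + 2.563477e-04 + 1.281738e-04
     = 2.099872
Step 3: The full series sum_(k>=1) 2.1*1/2^k converges (geometric series with ratio 1/2 < 1; a constant multiple of a convergent series converges).
Step 4: Fix eps > 0. Since sum_k m(|f_k - f| > eps) < infinity, the Borel-Cantelli lemma gives
        m(limsup_k {|f_k - f| > eps}) = 0, i.e. for a.e. x, |f_k(x) - f(x)| <= eps for all large k.
        Applying this with eps = 1/j for j = 1, 2, ... and intersecting the countably many full-measure sets,
        for a.e. x we get limsup_k |f_k(x) - f(x)| <= 1/j for every j, hence f_k -> f almost everywhere.
Conclusion: series converges; Borel-Cantelli yields f_k -> f a.e.


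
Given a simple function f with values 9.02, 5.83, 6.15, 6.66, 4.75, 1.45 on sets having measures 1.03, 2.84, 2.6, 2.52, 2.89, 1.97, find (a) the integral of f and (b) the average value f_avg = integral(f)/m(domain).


Step 1: Integral = sum(value_i * measure_i)
= 9.02*1.03 + 5.83*2.84 + 6.15*2.6 + 6.66*2.52 + 4.75*2.89 + 1.45*1.97
= 9.2906 + 16.5572 + 15.99 + 16.7832 + 13.7275 + 2.8565
= 75.205
Step 2: Total measure of domain = 1.03 + 2.84 + 2.6 + 2.52 + 2.89 + 1.97 = 13.85
Step 3: Average value = 75.205 / 13.85 = 5.429964


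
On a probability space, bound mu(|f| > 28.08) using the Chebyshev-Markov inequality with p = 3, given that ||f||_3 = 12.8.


Chebyshev/Markov inequality: mu(|f| > eps) <= (||f||_p / eps)^p
Step 1: ||f||_3 / eps = 12.8 / 28.08 = 0.45584
Step 2: Raise to power p = 3:
  (0.45584)^3 = 0.094719
Step 3: Therefore mu(|f| > 28.08) <= 0.094719


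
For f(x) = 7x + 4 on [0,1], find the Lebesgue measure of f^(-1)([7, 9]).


f^(-1)([7, 9]) = {x : 7 <= 7x + 4 <= 9}
Solving: (7 - 4)/7 <= x <= (9 - 4)/7
= [0.428571, 0.714286]
Intersecting with [0,1]: [0.428571, 0.714286]
Measure = 0.714286 - 0.428571 = 0.285714


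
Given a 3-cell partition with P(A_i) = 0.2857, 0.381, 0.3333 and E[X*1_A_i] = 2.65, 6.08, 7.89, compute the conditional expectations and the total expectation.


For each cell A_i: E[X|A_i] = E[X*1_A_i] / P(A_i)
Step 1: E[X|A_1] = 2.65 / 0.2857 = 9.275464
Step 2: E[X|A_2] = 6.08 / 0.381 = 15.958005
Step 3: E[X|A_3] = 7.89 / 0.3333 = 23.672367
Verification: E[X] = sum E[X*1_A_i] = 2.65 + 6.08 + 7.89 = 16.62


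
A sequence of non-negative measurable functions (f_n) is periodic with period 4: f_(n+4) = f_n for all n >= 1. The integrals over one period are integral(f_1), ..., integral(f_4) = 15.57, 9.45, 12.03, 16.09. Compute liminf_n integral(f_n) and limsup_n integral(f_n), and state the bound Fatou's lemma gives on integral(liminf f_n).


The sequence (integral(f_n)) is periodic with period 4, repeating the values 15.57, 9.45, 12.03, 16.09 indefinitely.
Step 1: For a periodic sequence, every tail (a_m, a_(m+1), ...) contains all 4 period values infinitely often.
Step 2: Hence inf of every tail = min of the period values = min(15.57, 9.45, 12.03, 16.09) = 9.45.
        liminf_n integral(f_n) = sup over m of (inf of tail from m) = 9.45.
Step 3: Similarly sup of every tail = max of the period values = 16.09.
        limsup_n integral(f_n) = 16.09.
Step 4: Fatou's lemma: integral(liminf_n f_n) <= liminf_n integral(f_n) = 9.45.
        So the integral of the pointwise liminf is at most 9.45.


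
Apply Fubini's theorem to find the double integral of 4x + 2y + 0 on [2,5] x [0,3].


By Fubini, integrate in x first, then y.
Step 1: Fix y, integrate over x in [2,5]:
  integral(4x + 2y + 0, x=2..5)
  = 4*(5^2 - 2^2)/2 + (2y + 0)*(5 - 2)
  = 42 + (2y + 0)*3
  = 42 + 6y + 0
  = 42 + 6y
Step 2: Integrate over y in [0,3]:
  integral(42 + 6y, y=0..3)
  = 42*3 + 6*(3^2 - 0^2)/2
  = 126 + 27
  = 153


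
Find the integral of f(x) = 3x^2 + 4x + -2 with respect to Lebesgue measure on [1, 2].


The Lebesgue integral of a Riemann-integrable function agrees with the Riemann integral.
Antiderivative F(x) = (3/3)x^3 + (4/2)x^2 + -2x
F(2) = (3/3)*2^3 + (4/2)*2^2 + -2*2
     = (3/3)*8 + (4/2)*4 + -2*2
     = 8 + 8 + -4
     = 12
F(1) = 1
Integral = F(2) - F(1) = 12 - 1 = 11


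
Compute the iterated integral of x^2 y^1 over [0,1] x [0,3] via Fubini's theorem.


By Fubini's theorem, the double integral factors as a product of single integrals:
Step 1: integral_0^1 x^2 dx = [x^3/3] from 0 to 1
     = 1^3/3 = 0.333333
Step 2: integral_0^3 y^1 dy = [y^2/2] from 0 to 3
     = 3^2/2 = 4.5
Step 3: Double integral = 0.333333 * 4.5 = 1.5


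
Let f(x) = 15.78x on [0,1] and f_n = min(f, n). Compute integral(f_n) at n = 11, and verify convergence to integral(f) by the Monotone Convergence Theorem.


f(x) = 15.78x on [0,1]; f_n(x) = min(15.78x, n). At n = 11:
Step 1: f(x) reaches 11 at x = 11/15.78 = 0.697085
Step 2: integral(f_11) = integral(15.78x, 0, 0.697085) + integral(11, 0.697085, 1)
       = 15.78*0.697085^2/2 + 11*(1 - 0.697085)
       = 3.833967 + 3.332066
       = 7.166033
Step 3: As n -> infinity, f_n increases to f, so by MCT integral(f_n) -> integral(f) = 15.78/2 = 7.89.
Convergence: integral(f_11) = 7.166033 -> 7.89 as n -> infinity


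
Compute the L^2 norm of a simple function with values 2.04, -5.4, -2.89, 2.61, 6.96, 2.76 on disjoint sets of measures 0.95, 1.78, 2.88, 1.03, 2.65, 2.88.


Step 1: Compute |f_i|^2 for each value:
  |2.04|^2 = 4.1616
  |-5.4|^2 = 29.16
  |-2.89|^2 = 8.3521
  |2.61|^2 = 6.8121
  |6.96|^2 = 48.4416
  |2.76|^2 = 7.6176
Step 2: Multiply by measures and sum:
  4.1616 * 0.95 = 3.95352
  29.16 * 1.78 = 51.9048
  8.3521 * 2.88 = 24.054048
  6.8121 * 1.03 = 7.016463
  48.4416 * 2.65 = 128.37024
  7.6176 * 2.88 = 21.938688
Sum = 3.95352 + 51.9048 + 24.054048 + 7.016463 + 128.37024 + 21.938688 = 237.237759
Step 3: Take the p-th root:
||f||_2 = (237.237759)^(1/2) = 15.402524


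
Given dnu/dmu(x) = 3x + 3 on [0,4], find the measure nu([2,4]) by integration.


nu(A) = integral_A (dnu/dmu) dmu = integral_2^4 (3x + 3) dx
Step 1: Antiderivative F(x) = (3/2)x^2 + 3x
Step 2: F(4) = (3/2)*4^2 + 3*4 = 24 + 12 = 36
Step 3: F(2) = (3/2)*2^2 + 3*2 = 6 + 6 = 12
Step 4: nu([2,4]) = F(4) - F(2) = 36 - 12 = 24


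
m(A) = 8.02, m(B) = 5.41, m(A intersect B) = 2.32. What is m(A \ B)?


m(A \ B) = m(A) - m(A n B)
= 8.02 - 2.32
= 5.7


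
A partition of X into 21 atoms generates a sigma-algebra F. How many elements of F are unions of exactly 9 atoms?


Each element of F is a union of some subset of the 21 atoms.
Elements that are unions of exactly 9 atoms correspond to 9-element subsets of the 21 atoms.
Count = C(21, 9) = 21! / (9! * 12!) = 293930.


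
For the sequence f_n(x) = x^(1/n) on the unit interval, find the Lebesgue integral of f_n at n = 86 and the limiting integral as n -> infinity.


At n = 86: f_86(x) = x^(1/86).
Step 1: integral(x^(1/86), 0, 1) = [x^(1/86+1) / (1/86+1)] from 0 to 1
     = 1 / (1/86 + 1) = 1 / ((86+1)/86) = 86/(86+1)
     = 86/87 = 0.988506
Step 2: As n -> infinity, f_n(x) = x^(1/n) -> 1 for x in (0,1], and f_n is increasing in n.
By MCT, lim_n integral(f_n) = integral(lim_n f_n) = integral(1, 0, 1) = 1.
Step 3: Verify convergence: 86/87 = 0.988506 -> 1


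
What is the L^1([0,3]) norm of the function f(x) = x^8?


Step 1: ||f||_1 = (integral_0^3 |x^8|^1 dx)^(1/1)
     = (integral_0^3 x^8 dx)^(1/1)
Step 2: integral_0^3 x^8 dx = [x^9/(9)] from 0 to 3 = 3^9/9
     = 19683/9 = 2187
Step 3: ||f||_1 = (2187)^(1/1) = 2187


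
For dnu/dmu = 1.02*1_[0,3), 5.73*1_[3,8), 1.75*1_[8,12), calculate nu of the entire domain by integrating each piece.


Integrate each piece of the Radon-Nikodym derivative:
Step 1: integral_0^3 1.02 dx = 1.02*(3-0) = 1.02*3 = 3.06
Step 2: integral_3^8 5.73 dx = 5.73*(8-3) = 5.73*5 = 28.65
Step 3: integral_8^12 1.75 dx = 1.75*(12-8) = 1.75*4 = 7
Total: 3.06 + 28.65 + 7 = 38.71


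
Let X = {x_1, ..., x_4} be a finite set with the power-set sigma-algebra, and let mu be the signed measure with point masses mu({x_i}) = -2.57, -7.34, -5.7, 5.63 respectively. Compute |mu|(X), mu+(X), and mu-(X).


Step 1: Every measurable set is a union of atoms (the cells / points), so a Hahn decomposition is
  obtained by grouping atoms by sign: P = union of atoms with mu > 0, N = union of the remaining atoms.
  Atoms in P (indices): 4;  atoms in N (indices): 1, 2, 3
  Positive values: 5.63
  Negative values: -2.57, -7.34, -5.7
Step 2: mu+(X) = mu(P) = sum of positive atom values = 5.63
Step 3: mu-(X) = -mu(N) = sum of |negative atom values| = 15.61
Step 4: |mu|(X) = mu+(X) + mu-(X) = 5.63 + 15.61 = 21.24


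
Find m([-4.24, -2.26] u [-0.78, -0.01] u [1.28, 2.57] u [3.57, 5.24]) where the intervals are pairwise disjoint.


For pairwise disjoint intervals, m(union) = sum of lengths.
= (-2.26 - -4.24) + (-0.01 - -0.78) + (2.57 - 1.28) + (5.24 - 3.57)
= 1.98 + 0.77 + 1.29 + 1.67
= 5.71


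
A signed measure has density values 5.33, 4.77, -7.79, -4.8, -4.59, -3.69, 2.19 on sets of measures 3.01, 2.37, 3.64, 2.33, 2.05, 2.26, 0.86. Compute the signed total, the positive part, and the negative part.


Step 1: Compute signed measure on each set:
  Set 1: 5.33 * 3.01 = 16.0433
  Set 2: 4.77 * 2.37 = 11.3049
  Set 3: -7.79 * 3.64 = -28.3556
  Set 4: -4.8 * 2.33 = -11.184
  Set 5: -4.59 * 2.05 = -9.4095
  Set 6: -3.69 * 2.26 = -8.3394
  Set 7: 2.19 * 0.86 = 1.8834
Step 2: Total signed measure = (16.0433) + (11.3049) + (-28.3556) + (-11.184) + (-9.4095) + (-8.3394) + (1.8834)
     = -28.0569
Step 3: Positive part mu+(X) = sum of positive contributions = 29.2316
Step 4: Negative part mu-(X) = |sum of negative contributions| = 57.2885


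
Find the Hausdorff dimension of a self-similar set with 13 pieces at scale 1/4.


For a self-similar set with N copies scaled by 1/r:
dim_H = log(N)/log(r) = log(13)/log(4)
= 2.564949/1.386294
= 1.85022
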